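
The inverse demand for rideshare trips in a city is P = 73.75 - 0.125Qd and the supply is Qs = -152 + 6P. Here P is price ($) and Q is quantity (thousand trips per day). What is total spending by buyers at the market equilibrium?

Rewriting in direct form: Qd = 590 - 8P.
At equilibrium Qd = Qs, so 590 - 8P = -152 + 6P; collecting terms, 742 = 14P and P* = 53.
From the demand curve, Q* = 590 - 8(53) = 166.
Total spending by buyers = P* × Q* = 53 × 166 = 8798.

Total spending by buyers = 8798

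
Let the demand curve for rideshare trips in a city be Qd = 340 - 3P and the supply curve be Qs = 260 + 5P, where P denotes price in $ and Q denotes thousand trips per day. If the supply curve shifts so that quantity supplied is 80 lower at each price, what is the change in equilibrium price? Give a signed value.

Equating demand and supply, 340 - 3P = 260 + 5P gives 8P = 80, so P* = 10.
Plugging P* into demand: Q* = 340 - 3(10) = 310.
After the shift, supply is Qs = 180 + 5P.
New equilibrium: 160 = 8P, so P = 20 and Q = 280.
ΔP = 20 - 10 = 10.

ΔP = 10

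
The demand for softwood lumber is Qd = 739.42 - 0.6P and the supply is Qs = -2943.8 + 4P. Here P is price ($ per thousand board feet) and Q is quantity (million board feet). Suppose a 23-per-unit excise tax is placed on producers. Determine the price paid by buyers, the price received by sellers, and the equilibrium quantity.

P_b = 820.7, P_s = 797.7, Q = 247

Producers keep P_s = P_b - 23 per unit, so supply in terms of the buyer price is Qs = -3035.8 + 4P_b.
Market clearing requires 739.42 - 0.6P_b = -3035.8 + 4P_b; hence 3775.22 = 4.6P_b and P_b = 820.7.
Then P_s = 820.7 - 23 = 797.7 and Q = 739.42 - 0.6(820.7) = 247.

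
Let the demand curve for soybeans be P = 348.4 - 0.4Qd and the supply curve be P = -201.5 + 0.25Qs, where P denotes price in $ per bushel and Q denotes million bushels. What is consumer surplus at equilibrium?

Inverting to quantity form: Qd = 871 - 2.5P and Qs = 806 + 4P.
The market clears where 871 - 2.5P = 806 + 4P. Rearranging, 6.5P = 65, hence P* = 10.
Plugging P* into demand: Q* = 871 - 2.5(10) = 846.
Demand choke price (Qd = 0): P = 871/2.5 = 348.4. Consumer surplus = ½ × (348.4 - 10) × 846 = 143143.2.

Consumer surplus = 143143.2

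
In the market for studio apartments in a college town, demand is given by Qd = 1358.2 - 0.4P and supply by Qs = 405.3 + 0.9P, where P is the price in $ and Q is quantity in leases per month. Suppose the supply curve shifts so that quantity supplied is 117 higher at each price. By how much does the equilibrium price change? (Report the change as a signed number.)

Equating demand and supply, 1358.2 - 0.4P = 405.3 + 0.9P gives 1.3P = 952.9, so P* = 733.
Plugging P* into demand: Q* = 1358.2 - 0.4(733) = 1065.
After the shift, supply is Qs = 522.3 + 0.9P.
New equilibrium: 835.9 = 1.3P, so P = 643 and Q = 1101.
ΔP = 643 - 733 = -90.

ΔP = -90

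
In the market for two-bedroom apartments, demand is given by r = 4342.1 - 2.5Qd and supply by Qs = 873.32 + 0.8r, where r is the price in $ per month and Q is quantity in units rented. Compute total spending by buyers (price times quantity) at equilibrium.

Rewriting in direct form: Qd = 1736.84 - 0.4r.
At equilibrium Qd = Qs, so 1736.84 - 0.4r = 873.32 + 0.8r; collecting terms, 863.52 = 1.2r and r* = 719.6.
Substitute back: Q* = 1736.84 - 0.4(719.6) = 1449.
Total spending by buyers = r* × Q* = 719.6 × 1449 = 1042700.4.

Total spending by buyers = 1042700.4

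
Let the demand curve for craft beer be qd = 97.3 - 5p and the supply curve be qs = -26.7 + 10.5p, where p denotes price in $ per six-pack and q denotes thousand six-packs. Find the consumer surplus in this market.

Consumer surplus = 328.329

The market clears where 97.3 - 5p = -26.7 + 10.5p. Rearranging, 15.5p = 124, hence p* = 8.
From the demand curve, q* = 97.3 - 5(8) = 57.3.
Demand choke price (qd = 0): p = 97.3/5 = 19.46. Consumer surplus = ½ × (19.46 - 8) × 57.3 = 328.329.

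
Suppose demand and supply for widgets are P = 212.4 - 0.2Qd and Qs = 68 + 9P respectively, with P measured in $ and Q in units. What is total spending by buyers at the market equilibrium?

Total spending by buyers = 50197

Solving each curve for Q: Qd = 1062 - 5P.
Equating demand and supply, 1062 - 5P = 68 + 9P gives 14P = 994, so P* = 71.
Plugging P* into demand: Q* = 1062 - 5(71) = 707.
Total spending by buyers = P* × Q* = 71 × 707 = 50197.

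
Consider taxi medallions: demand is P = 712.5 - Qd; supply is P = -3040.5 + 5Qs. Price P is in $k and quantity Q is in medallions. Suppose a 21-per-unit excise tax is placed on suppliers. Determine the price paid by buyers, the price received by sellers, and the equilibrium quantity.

P_b = 90.5, P_s = 69.5, Q = 622

Inverting to quantity form: Qd = 712.5 - P and Qs = 608.1 + 0.2P.
Suppliers keep P_s = P_b - 21 per unit, so supply in terms of the buyer price is Qs = 603.9 + 0.2P_b.
Market clearing requires 712.5 - P_b = 603.9 + 0.2P_b; hence 108.6 = 1.2P_b and P_b = 90.5.
Then P_s = 90.5 - 21 = 69.5 and Q = 712.5 - 90.5 = 622.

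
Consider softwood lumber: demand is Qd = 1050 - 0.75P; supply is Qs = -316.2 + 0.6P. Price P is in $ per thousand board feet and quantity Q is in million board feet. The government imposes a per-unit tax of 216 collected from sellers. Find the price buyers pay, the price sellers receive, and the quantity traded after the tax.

P_b = 1108, P_s = 892, Q = 219

Sellers keep P_s = P_b - 216 per unit, so supply in terms of the buyer price is Qs = -445.8 + 0.6P_b.
Market clearing requires 1050 - 0.75P_b = -445.8 + 0.6P_b; hence 1495.8 = 1.35P_b and P_b = 1108.
So P_s = 892 and the quantity traded is Q = 1050 - 0.75(1108) = 219.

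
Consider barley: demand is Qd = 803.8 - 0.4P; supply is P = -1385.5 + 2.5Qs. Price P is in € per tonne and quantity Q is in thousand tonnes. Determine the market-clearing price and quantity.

P* = 312, Q* = 679

In direct form, Qs = 554.2 + 0.4P.
Set Qd = Qs: 803.8 - 0.4P = 554.2 + 0.4P, so 249.6 = 0.8P and P* = 312.
From the demand curve, Q* = 803.8 - 0.4(312) = 679.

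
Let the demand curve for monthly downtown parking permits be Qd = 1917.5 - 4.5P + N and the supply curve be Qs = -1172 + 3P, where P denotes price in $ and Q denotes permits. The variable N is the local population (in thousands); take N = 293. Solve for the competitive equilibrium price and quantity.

P* = 451, Q* = 181

With N = 293, demand is Qd = 2210.5 - 4.5P.
The market clears where 2210.5 - 4.5P = -1172 + 3P. Rearranging, 7.5P = 3382.5, hence P* = 451.
Plugging P* into demand: Q* = 2210.5 - 4.5(451) = 181.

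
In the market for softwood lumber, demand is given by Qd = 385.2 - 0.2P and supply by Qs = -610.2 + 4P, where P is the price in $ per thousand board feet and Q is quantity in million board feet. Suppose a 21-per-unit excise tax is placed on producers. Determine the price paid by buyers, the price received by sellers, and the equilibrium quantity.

P_b = 257, P_s = 236, Q = 333.8

With a tax of 21 on producers, they supply based on the net price P_s = P_b - 21, so Qs = -694.2 + 4P_b.
Set Qd = Qs: 385.2 - 0.2P_b = -694.2 + 4P_b, so 1079.4 = 4.2P_b and P_b = 257.
So P_s = 236 and the quantity traded is Q = 385.2 - 0.2(257) = 333.8.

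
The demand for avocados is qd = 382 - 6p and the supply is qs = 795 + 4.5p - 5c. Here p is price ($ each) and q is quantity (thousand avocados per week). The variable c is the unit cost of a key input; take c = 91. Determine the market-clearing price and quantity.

p* = 4, q* = 358

With c = 91, supply is qs = 340 + 4.5p.
Set qd = qs: 382 - 6p = 340 + 4.5p, so 42 = 10.5p and p* = 4.
From the demand curve, q* = 382 - 6(4) = 358.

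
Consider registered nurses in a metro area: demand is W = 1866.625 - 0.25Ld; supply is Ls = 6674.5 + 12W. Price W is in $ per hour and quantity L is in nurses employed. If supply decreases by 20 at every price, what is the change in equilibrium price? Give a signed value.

ΔW = 1.25

In direct form, Ld = 7466.5 - 4W.
At equilibrium Ld = Ls, so 7466.5 - 4W = 6674.5 + 12W; collecting terms, 792 = 16W and W* = 49.5.
Then L* = 7466.5 - 4(49.5) = 7268.5.
After the shift, supply is Ls = 6654.5 + 12W.
Re-solving, 16W = 812 gives W = 50.75 and L = 7263.5.
ΔW = 50.75 - 49.5 = 1.25.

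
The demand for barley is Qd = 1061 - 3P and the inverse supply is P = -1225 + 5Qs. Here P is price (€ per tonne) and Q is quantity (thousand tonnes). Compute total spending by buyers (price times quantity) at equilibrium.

Total spending by buyers = 75480

Solving each curve for Q: Qs = 245 + 0.2P.
At equilibrium Qd = Qs, so 1061 - 3P = 245 + 0.2P; collecting terms, 816 = 3.2P and P* = 255.
Plugging P* into demand: Q* = 1061 - 3(255) = 296.
Total spending by buyers = P* × Q* = 255 × 296 = 75480.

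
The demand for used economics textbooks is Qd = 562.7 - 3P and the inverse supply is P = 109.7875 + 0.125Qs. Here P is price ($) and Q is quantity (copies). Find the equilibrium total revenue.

Solving each curve for Q: Qs = -878.3 + 8P.
The market clears where 562.7 - 3P = -878.3 + 8P. Rearranging, 11P = 1441, hence P* = 131.
Substitute back: Q* = 562.7 - 3(131) = 169.7.
Total revenue = P* × Q* = 131 × 169.7 = 22230.7.

Total revenue = 22230.7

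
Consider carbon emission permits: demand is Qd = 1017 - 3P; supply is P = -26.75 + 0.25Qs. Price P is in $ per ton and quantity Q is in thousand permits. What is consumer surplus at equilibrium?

Consumer surplus = 65521.5

Rewriting in direct form: Qs = 107 + 4P.
Equating demand and supply, 1017 - 3P = 107 + 4P gives 7P = 910, so P* = 130.
Then Q* = 1017 - 3(130) = 627.
Demand choke price (Qd = 0): P = 1017/3 = 339. Consumer surplus = ½ × (339 - 130) × 627 = 65521.5.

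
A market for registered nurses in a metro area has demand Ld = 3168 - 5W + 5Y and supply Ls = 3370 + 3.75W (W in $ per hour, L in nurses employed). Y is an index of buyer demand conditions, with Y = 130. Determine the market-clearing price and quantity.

With Y = 130, demand is Ld = 3818 - 5W.
Equating demand and supply, 3818 - 5W = 3370 + 3.75W gives 8.75W = 448, so W* = 51.2.
From the demand curve, L* = 3818 - 5(51.2) = 3562.

W* = 51.2, L* = 3562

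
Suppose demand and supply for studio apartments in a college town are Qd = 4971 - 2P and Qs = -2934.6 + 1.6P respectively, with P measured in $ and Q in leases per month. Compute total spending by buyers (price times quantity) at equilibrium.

Set Qd = Qs: 4971 - 2P = -2934.6 + 1.6P, so 7905.6 = 3.6P and P* = 2196.
Then Q* = 4971 - 2(2196) = 579.
Total spending by buyers = P* × Q* = 2196 × 579 = 1271484.

Total spending by buyers = 1271484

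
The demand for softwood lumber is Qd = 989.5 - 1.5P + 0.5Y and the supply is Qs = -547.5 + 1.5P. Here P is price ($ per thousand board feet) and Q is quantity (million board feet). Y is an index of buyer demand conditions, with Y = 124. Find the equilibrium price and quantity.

With Y = 124, demand is Qd = 1051.5 - 1.5P.
The market clears where 1051.5 - 1.5P = -547.5 + 1.5P. Rearranging, 3P = 1599, hence P* = 533.
From the demand curve, Q* = 1051.5 - 1.5(533) = 252.

P* = 533, Q* = 252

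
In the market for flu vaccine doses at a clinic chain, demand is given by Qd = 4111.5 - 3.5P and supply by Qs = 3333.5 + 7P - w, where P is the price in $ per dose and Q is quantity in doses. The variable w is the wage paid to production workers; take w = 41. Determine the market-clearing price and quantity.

With w = 41, supply is Qs = 3292.5 + 7P.
At equilibrium Qd = Qs, so 4111.5 - 3.5P = 3292.5 + 7P; collecting terms, 819 = 10.5P and P* = 78.
Plugging P* into demand: Q* = 4111.5 - 3.5(78) = 3838.5.

P* = 78, Q* = 3838.5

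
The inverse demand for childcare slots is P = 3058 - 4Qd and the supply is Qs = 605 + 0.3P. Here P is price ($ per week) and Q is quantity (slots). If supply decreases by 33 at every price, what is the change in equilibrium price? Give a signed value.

ΔP = 60

Inverting to quantity form: Qd = 764.5 - 0.25P.
Equating demand and supply, 764.5 - 0.25P = 605 + 0.3P gives 0.55P = 159.5, so P* = 290.
From the demand curve, Q* = 764.5 - 0.25(290) = 692.
After the shift, supply is Qs = 572 + 0.3P.
The new intersection has 192.5 = 0.55P, i.e. P = 350, Q = 677.
ΔP = 350 - 290 = 60.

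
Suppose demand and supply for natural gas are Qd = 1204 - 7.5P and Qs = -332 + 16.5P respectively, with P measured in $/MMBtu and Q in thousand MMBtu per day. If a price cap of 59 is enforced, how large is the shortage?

Shortage = 120

Evaluating both curves at the ceiling price 59 gives Qd = 761.5, Qs = 641.5.
Shortage = Qd - Qs = 761.5 - 641.5 = 120.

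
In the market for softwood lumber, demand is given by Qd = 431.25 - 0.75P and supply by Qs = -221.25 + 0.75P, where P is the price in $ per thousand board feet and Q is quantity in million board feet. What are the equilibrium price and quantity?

P* = 435, Q* = 105

Set Qd = Qs: 431.25 - 0.75P = -221.25 + 0.75P, so 652.5 = 1.5P and P* = 435.
Substitute back: Q* = 431.25 - 0.75(435) = 105.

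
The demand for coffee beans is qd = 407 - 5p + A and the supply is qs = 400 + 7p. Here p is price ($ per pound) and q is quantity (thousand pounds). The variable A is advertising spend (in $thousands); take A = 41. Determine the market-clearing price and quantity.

With A = 41, demand is qd = 448 - 5p.
Equating demand and supply, 448 - 5p = 400 + 7p gives 12p = 48, so p* = 4.
Then q* = 448 - 5(4) = 428.

p* = 4, q* = 428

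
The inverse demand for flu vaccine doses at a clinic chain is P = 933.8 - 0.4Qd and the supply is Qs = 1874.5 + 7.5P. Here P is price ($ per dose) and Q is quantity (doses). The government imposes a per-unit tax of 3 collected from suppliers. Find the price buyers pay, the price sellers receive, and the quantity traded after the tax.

Solving each curve for Q: Qd = 2334.5 - 2.5P.
With a tax of 3 on suppliers, they supply based on the net price P_s = P_b - 3, so Qs = 1852 + 7.5P_b.
Market clearing requires 2334.5 - 2.5P_b = 1852 + 7.5P_b; hence 482.5 = 10P_b and P_b = 48.25.
So P_s = 45.25 and the quantity traded is Q = 2334.5 - 2.5(48.25) = 2213.875.

P_b = 48.25, P_s = 45.25, Q = 2213.875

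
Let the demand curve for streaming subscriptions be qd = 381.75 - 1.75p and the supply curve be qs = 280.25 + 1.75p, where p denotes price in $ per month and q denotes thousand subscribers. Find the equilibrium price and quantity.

At equilibrium qd = qs, so 381.75 - 1.75p = 280.25 + 1.75p; collecting terms, 101.5 = 3.5p and p* = 29.
Then q* = 381.75 - 1.75(29) = 331.

p* = 29, q* = 331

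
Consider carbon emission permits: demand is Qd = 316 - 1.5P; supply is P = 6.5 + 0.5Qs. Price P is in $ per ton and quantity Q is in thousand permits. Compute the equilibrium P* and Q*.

P* = 94, Q* = 175

Rewriting in direct form: Qs = -13 + 2P.
Equating demand and supply, 316 - 1.5P = -13 + 2P gives 3.5P = 329, so P* = 94.
Substitute back: Q* = 316 - 1.5(94) = 175.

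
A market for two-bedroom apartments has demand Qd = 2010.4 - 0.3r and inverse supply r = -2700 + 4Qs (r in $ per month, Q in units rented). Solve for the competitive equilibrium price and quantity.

r* = 2428, Q* = 1282

Inverting to quantity form: Qs = 675 + 0.25r.
Equating demand and supply, 2010.4 - 0.3r = 675 + 0.25r gives 0.55r = 1335.4, so r* = 2428.
Substitute back: Q* = 2010.4 - 0.3(2428) = 1282.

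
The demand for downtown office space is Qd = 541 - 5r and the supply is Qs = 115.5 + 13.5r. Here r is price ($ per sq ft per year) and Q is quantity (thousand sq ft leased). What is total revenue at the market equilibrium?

Total revenue = 9798

The market clears where 541 - 5r = 115.5 + 13.5r. Rearranging, 18.5r = 425.5, hence r* = 23.
Substitute back: Q* = 541 - 5(23) = 426.
Total revenue = r* × Q* = 23 × 426 = 9798.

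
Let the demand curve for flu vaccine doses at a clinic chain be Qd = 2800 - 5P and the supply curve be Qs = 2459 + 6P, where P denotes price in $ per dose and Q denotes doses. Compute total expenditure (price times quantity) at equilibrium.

Total expenditure = 81995

Equating demand and supply, 2800 - 5P = 2459 + 6P gives 11P = 341, so P* = 31.
Then Q* = 2800 - 5(31) = 2645.
Total expenditure = P* × Q* = 31 × 2645 = 81995.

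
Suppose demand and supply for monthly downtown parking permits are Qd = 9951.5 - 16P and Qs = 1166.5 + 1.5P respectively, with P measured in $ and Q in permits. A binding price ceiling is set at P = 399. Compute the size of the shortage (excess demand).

Shortage = 1802.5

With P fixed at 399, quantity demanded is 3567.5 and quantity supplied is 1765.
Shortage = Qd - Qs = 3567.5 - 1765 = 1802.5.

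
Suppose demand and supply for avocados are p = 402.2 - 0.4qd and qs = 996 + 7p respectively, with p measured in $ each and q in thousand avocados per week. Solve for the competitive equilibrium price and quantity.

Inverting to quantity form: qd = 1005.5 - 2.5p.
The market clears where 1005.5 - 2.5p = 996 + 7p. Rearranging, 9.5p = 9.5, hence p* = 1.
Plugging p* into demand: q* = 1005.5 - 2.5(1) = 1003.

p* = 1, q* = 1003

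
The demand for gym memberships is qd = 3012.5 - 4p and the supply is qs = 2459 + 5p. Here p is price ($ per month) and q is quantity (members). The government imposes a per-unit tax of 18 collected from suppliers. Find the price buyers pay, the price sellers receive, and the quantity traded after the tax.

p_b = 71.5, p_s = 53.5, q = 2726.5

The tax drives a wedge p_b - p_s = 18. Substituting p_s = p_b - 18 into supply: qs = 2369 + 5p_b.
Set qd = qs: 3012.5 - 4p_b = 2369 + 5p_b, so 643.5 = 9p_b and p_b = 71.5.
Then p_s = 71.5 - 18 = 53.5 and q = 3012.5 - 4(71.5) = 2726.5.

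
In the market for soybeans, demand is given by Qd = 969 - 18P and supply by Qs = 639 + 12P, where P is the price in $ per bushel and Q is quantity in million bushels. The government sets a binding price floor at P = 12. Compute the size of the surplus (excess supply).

Surplus = 30

Evaluating both curves at the floor price 12 gives Qd = 753, Qs = 783.
Surplus = Qs - Qd = 783 - 753 = 30.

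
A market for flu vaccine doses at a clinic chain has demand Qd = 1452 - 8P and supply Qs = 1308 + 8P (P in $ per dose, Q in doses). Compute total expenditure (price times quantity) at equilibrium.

Equating demand and supply, 1452 - 8P = 1308 + 8P gives 16P = 144, so P* = 9.
Substitute back: Q* = 1452 - 8(9) = 1380.
Total expenditure = P* × Q* = 9 × 1380 = 12420.

Total expenditure = 12420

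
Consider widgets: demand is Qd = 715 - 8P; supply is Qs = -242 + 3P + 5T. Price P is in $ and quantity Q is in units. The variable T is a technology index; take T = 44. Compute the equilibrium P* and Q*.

P* = 67, Q* = 179

With T = 44, supply is Qs = -22 + 3P.
The market clears where 715 - 8P = -22 + 3P. Rearranging, 11P = 737, hence P* = 67.
From the demand curve, Q* = 715 - 8(67) = 179.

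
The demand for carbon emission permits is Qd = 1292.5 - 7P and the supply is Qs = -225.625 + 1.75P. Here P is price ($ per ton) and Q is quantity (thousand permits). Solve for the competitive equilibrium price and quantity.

P* = 173.5, Q* = 78

Equating demand and supply, 1292.5 - 7P = -225.625 + 1.75P gives 8.75P = 1518.125, so P* = 173.5.
Substitute back: Q* = 1292.5 - 7(173.5) = 78.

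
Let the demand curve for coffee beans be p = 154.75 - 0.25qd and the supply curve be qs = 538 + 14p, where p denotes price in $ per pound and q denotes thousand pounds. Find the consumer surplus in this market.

Inverting to quantity form: qd = 619 - 4p.
The market clears where 619 - 4p = 538 + 14p. Rearranging, 18p = 81, hence p* = 4.5.
Then q* = 619 - 4(4.5) = 601.
Demand choke price (qd = 0): p = 619/4 = 154.75. Consumer surplus = ½ × (154.75 - 4.5) × 601 = 45150.125.

Consumer surplus = 45150.125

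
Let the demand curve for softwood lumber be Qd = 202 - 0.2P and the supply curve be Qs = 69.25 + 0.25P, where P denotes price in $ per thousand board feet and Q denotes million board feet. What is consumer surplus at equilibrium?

Set Qd = Qs: 202 - 0.2P = 69.25 + 0.25P, so 132.75 = 0.45P and P* = 295.
Plugging P* into demand: Q* = 202 - 0.2(295) = 143.
Demand choke price (Qd = 0): P = 202/0.2 = 1010. Consumer surplus = ½ × (1010 - 295) × 143 = 51122.5.

Consumer surplus = 51122.5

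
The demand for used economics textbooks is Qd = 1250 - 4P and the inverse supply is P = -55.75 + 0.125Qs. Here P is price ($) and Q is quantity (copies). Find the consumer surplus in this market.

Consumer surplus = 120540.5

Solving each curve for Q: Qs = 446 + 8P.
The market clears where 1250 - 4P = 446 + 8P. Rearranging, 12P = 804, hence P* = 67.
Then Q* = 1250 - 4(67) = 982.
Demand choke price (Qd = 0): P = 1250/4 = 312.5. Consumer surplus = ½ × (312.5 - 67) × 982 = 120540.5.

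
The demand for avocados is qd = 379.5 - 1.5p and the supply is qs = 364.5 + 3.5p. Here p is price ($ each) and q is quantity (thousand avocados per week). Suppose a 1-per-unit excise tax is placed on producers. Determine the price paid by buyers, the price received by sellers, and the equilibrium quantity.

Producers keep p_s = p_b - 1 per unit, so supply in terms of the buyer price is qs = 361 + 3.5p_b.
Set qd = qs: 379.5 - 1.5p_b = 361 + 3.5p_b, so 18.5 = 5p_b and p_b = 3.7.
Then p_s = 3.7 - 1 = 2.7 and q = 379.5 - 1.5(3.7) = 373.95.

p_b = 3.7, p_s = 2.7, q = 373.95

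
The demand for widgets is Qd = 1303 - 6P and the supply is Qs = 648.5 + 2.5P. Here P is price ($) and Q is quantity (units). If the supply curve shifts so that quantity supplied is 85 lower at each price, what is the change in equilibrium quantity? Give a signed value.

The market clears where 1303 - 6P = 648.5 + 2.5P. Rearranging, 8.5P = 654.5, hence P* = 77.
Then Q* = 1303 - 6(77) = 841.
After the shift, supply is Qs = 563.5 + 2.5P.
Re-solving, 8.5P = 739.5 gives P = 87 and Q = 781.
ΔQ = 781 - 841 = -60.

ΔQ = -60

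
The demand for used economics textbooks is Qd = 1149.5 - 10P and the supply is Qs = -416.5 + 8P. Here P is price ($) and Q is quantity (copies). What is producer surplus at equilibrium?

Producer surplus = 4882.515625

Equating demand and supply, 1149.5 - 10P = -416.5 + 8P gives 18P = 1566, so P* = 87.
Plugging P* into demand: Q* = 1149.5 - 10(87) = 279.5.
Supply choke price (Qs = 0): P = 52.0625. Producer surplus = ½ × (87 - 52.0625) × 279.5 = 4882.515625.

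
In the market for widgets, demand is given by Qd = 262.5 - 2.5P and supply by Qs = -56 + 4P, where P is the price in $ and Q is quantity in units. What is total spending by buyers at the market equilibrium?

Equating demand and supply, 262.5 - 2.5P = -56 + 4P gives 6.5P = 318.5, so P* = 49.
From the demand curve, Q* = 262.5 - 2.5(49) = 140.
Total spending by buyers = P* × Q* = 49 × 140 = 6860.

Total spending by buyers = 6860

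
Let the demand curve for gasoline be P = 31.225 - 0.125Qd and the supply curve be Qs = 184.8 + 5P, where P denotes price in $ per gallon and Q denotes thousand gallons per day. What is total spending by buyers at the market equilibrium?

Solving each curve for Q: Qd = 249.8 - 8P.
Equating demand and supply, 249.8 - 8P = 184.8 + 5P gives 13P = 65, so P* = 5.
Substitute back: Q* = 249.8 - 8(5) = 209.8.
Total spending by buyers = P* × Q* = 5 × 209.8 = 1049.

Total spending by buyers = 1049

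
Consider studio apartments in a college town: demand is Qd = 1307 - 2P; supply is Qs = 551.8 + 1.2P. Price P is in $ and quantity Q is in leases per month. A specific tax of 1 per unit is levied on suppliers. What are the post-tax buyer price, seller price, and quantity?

P_b = 236.375, P_s = 235.375, Q = 834.25

With a tax of 1 on suppliers, they supply based on the net price P_s = P_b - 1, so Qs = 550.6 + 1.2P_b.
Equate demand and the shifted supply: 1307 - 2P_b = 550.6 + 1.2P_b, giving 3.2P_b = 756.4, so P_b = 236.375.
So P_s = 235.375 and the quantity traded is Q = 1307 - 2(236.375) = 834.25.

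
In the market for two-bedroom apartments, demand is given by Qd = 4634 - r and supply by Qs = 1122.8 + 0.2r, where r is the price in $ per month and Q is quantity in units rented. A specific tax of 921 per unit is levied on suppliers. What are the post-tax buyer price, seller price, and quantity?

r_b = 3079.5, r_s = 2158.5, Q = 1554.5

The tax drives a wedge r_b - r_s = 921. Substituting r_s = r_b - 921 into supply: Qs = 938.6 + 0.2r_b.
Market clearing requires 4634 - r_b = 938.6 + 0.2r_b; hence 3695.4 = 1.2r_b and r_b = 3079.5.
So r_s = 2158.5 and the quantity traded is Q = 4634 - 3079.5 = 1554.5.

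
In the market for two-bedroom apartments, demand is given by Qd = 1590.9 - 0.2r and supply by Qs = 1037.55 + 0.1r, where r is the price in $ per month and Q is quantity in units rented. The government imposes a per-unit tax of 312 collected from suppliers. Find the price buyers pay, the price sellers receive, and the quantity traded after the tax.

r_b = 1948.5, r_s = 1636.5, Q = 1201.2

Suppliers keep r_s = r_b - 312 per unit, so supply in terms of the buyer price is Qs = 1006.35 + 0.1r_b.
Equate demand and the shifted supply: 1590.9 - 0.2r_b = 1006.35 + 0.1r_b, giving 0.3r_b = 584.55, so r_b = 1948.5.
Then r_s = 1948.5 - 312 = 1636.5 and Q = 1590.9 - 0.2(1948.5) = 1201.2.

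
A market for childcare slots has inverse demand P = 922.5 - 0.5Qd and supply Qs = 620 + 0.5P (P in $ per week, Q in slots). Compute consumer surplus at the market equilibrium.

Consumer surplus = 187056.25

Inverting to quantity form: Qd = 1845 - 2P.
Equating demand and supply, 1845 - 2P = 620 + 0.5P gives 2.5P = 1225, so P* = 490.
From the demand curve, Q* = 1845 - 2(490) = 865.
Demand choke price (Qd = 0): P = 1845/2 = 922.5. Consumer surplus = ½ × (922.5 - 490) × 865 = 187056.25.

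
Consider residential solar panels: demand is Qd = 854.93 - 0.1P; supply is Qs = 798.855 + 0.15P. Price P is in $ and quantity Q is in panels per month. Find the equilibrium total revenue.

Set Qd = Qs: 854.93 - 0.1P = 798.855 + 0.15P, so 56.075 = 0.25P and P* = 224.3.
Plugging P* into demand: Q* = 854.93 - 0.1(224.3) = 832.5.
Total revenue = P* × Q* = 224.3 × 832.5 = 186729.75.

Total revenue = 186729.75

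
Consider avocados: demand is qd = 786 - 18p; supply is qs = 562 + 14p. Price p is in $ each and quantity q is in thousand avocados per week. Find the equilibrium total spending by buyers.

The market clears where 786 - 18p = 562 + 14p. Rearranging, 32p = 224, hence p* = 7.
Plugging p* into demand: q* = 786 - 18(7) = 660.
Total spending by buyers = p* × q* = 7 × 660 = 4620.

Total spending by buyers = 4620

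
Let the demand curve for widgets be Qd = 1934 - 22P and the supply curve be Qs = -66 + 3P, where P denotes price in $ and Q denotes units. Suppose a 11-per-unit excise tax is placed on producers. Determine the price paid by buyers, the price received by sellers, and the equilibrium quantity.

With a tax of 11 on producers, they supply based on the net price P_s = P_b - 11, so Qs = -99 + 3P_b.
Equate demand and the shifted supply: 1934 - 22P_b = -99 + 3P_b, giving 25P_b = 2033, so P_b = 81.32.
So P_s = 70.32 and the quantity traded is Q = 1934 - 22(81.32) = 144.96.

P_b = 81.32, P_s = 70.32, Q = 144.96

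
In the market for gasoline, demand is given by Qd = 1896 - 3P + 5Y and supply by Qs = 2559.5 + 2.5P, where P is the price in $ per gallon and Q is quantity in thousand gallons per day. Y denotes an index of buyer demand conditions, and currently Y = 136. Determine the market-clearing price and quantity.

P* = 3, Q* = 2567

With Y = 136, demand is Qd = 2576 - 3P.
Set Qd = Qs: 2576 - 3P = 2559.5 + 2.5P, so 16.5 = 5.5P and P* = 3.
From the demand curve, Q* = 2576 - 3(3) = 2567.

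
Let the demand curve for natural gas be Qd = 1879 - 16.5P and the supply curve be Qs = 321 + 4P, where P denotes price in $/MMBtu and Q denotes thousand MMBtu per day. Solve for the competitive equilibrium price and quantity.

P* = 76, Q* = 625

Set Qd = Qs: 1879 - 16.5P = 321 + 4P, so 1558 = 20.5P and P* = 76.
From the demand curve, Q* = 1879 - 16.5(76) = 625.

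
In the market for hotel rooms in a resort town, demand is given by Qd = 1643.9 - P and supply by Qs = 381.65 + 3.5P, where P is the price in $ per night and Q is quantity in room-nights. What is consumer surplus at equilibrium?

Consumer surplus = 929429.78

Set Qd = Qs: 1643.9 - P = 381.65 + 3.5P, so 1262.25 = 4.5P and P* = 280.5.
Plugging P* into demand: Q* = 1643.9 - 280.5 = 1363.4.
Demand choke price (Qd = 0): P = 1643.9. Consumer surplus = ½ × (1643.9 - 280.5) × 1363.4 = 929429.78.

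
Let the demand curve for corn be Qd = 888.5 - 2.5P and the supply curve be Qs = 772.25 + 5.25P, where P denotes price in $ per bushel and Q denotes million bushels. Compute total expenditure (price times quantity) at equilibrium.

Total expenditure = 12765

At equilibrium Qd = Qs, so 888.5 - 2.5P = 772.25 + 5.25P; collecting terms, 116.25 = 7.75P and P* = 15.
Substitute back: Q* = 888.5 - 2.5(15) = 851.
Total expenditure = P* × Q* = 15 × 851 = 12765.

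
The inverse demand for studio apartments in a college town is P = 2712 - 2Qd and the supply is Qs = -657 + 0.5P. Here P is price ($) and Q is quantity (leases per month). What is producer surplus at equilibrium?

Producer surplus = 122150.25

Rewriting in direct form: Qd = 1356 - 0.5P.
The market clears where 1356 - 0.5P = -657 + 0.5P. Rearranging, P = 2013, hence P* = 2013.
From the demand curve, Q* = 1356 - 0.5(2013) = 349.5.
Supply choke price (Qs = 0): P = 1314. Producer surplus = ½ × (2013 - 1314) × 349.5 = 122150.25.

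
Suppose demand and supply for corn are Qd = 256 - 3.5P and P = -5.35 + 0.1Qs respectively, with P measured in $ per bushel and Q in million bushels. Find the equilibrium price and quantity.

In direct form, Qs = 53.5 + 10P.
At equilibrium Qd = Qs, so 256 - 3.5P = 53.5 + 10P; collecting terms, 202.5 = 13.5P and P* = 15.
Plugging P* into demand: Q* = 256 - 3.5(15) = 203.5.

P* = 15, Q* = 203.5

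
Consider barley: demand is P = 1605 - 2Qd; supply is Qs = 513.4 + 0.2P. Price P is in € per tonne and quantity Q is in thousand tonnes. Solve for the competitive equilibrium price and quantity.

Inverting to quantity form: Qd = 802.5 - 0.5P.
At equilibrium Qd = Qs, so 802.5 - 0.5P = 513.4 + 0.2P; collecting terms, 289.1 = 0.7P and P* = 413.
Plugging P* into demand: Q* = 802.5 - 0.5(413) = 596.

P* = 413, Q* = 596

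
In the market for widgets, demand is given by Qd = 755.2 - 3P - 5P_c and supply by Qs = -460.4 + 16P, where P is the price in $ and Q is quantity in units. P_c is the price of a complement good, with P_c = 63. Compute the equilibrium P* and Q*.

P* = 47.4, Q* = 298

With P_c = 63, demand is Qd = 440.2 - 3P.
Equating demand and supply, 440.2 - 3P = -460.4 + 16P gives 19P = 900.6, so P* = 47.4.
Substitute back: Q* = 440.2 - 3(47.4) = 298.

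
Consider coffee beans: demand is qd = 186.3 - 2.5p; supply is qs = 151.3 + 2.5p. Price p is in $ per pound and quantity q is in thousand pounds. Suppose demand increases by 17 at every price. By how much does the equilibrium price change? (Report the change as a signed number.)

Δp = 3.4

At equilibrium qd = qs, so 186.3 - 2.5p = 151.3 + 2.5p; collecting terms, 35 = 5p and p* = 7.
Then q* = 186.3 - 2.5(7) = 168.8.
After the shift, demand is qd = 203.3 - 2.5p.
Re-solving, 5p = 52 gives p = 10.4 and q = 177.3.
Δp = 10.4 - 7 = 3.4.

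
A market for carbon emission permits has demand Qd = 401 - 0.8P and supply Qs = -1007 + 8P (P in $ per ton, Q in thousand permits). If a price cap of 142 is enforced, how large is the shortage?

Shortage = 158.4

At P = 142: Qd = 287.4 and Qs = 129.
Shortage = Qd - Qs = 287.4 - 129 = 158.4.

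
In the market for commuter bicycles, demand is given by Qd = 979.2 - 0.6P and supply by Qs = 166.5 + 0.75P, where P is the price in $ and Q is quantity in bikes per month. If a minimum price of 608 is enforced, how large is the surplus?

Evaluating both curves at the floor price 608 gives Qd = 614.4, Qs = 622.5.
Surplus = Qs - Qd = 622.5 - 614.4 = 8.1.

Surplus = 8.1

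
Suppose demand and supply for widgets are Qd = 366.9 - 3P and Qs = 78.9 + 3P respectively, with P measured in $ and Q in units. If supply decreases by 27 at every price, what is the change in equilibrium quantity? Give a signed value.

Set Qd = Qs: 366.9 - 3P = 78.9 + 3P, so 288 = 6P and P* = 48.
Then Q* = 366.9 - 3(48) = 222.9.
After the shift, supply is Qs = 51.9 + 3P.
The new intersection has 315 = 6P, i.e. P = 52.5, Q = 209.4.
ΔQ = 209.4 - 222.9 = -13.5.

ΔQ = -13.5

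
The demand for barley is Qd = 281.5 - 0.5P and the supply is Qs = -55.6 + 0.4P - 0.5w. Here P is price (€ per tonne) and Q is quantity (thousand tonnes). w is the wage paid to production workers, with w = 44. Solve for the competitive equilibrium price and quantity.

P* = 399, Q* = 82

With w = 44, supply is Qs = -77.6 + 0.4P.
The market clears where 281.5 - 0.5P = -77.6 + 0.4P. Rearranging, 0.9P = 359.1, hence P* = 399.
Then Q* = 281.5 - 0.5(399) = 82.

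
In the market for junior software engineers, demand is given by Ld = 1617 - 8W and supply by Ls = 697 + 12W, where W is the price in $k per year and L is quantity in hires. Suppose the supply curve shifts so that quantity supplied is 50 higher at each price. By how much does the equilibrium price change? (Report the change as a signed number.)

At equilibrium Ld = Ls, so 1617 - 8W = 697 + 12W; collecting terms, 920 = 20W and W* = 46.
Substitute back: L* = 1617 - 8(46) = 1249.
After the shift, supply is Ls = 747 + 12W.
The new intersection has 870 = 20W, i.e. W = 43.5, L = 1269.
ΔW = 43.5 - 46 = -2.5.

ΔW = -2.5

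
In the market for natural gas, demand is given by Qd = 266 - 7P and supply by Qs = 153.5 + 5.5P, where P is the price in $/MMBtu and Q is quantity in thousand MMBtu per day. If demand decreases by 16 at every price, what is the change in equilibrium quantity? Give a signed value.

ΔQ = -7.04

Equating demand and supply, 266 - 7P = 153.5 + 5.5P gives 12.5P = 112.5, so P* = 9.
Substitute back: Q* = 266 - 7(9) = 203.
After the shift, demand is Qd = 250 - 7P.
The new intersection has 96.5 = 12.5P, i.e. P = 7.72, Q = 195.96.
ΔQ = 195.96 - 203 = -7.04.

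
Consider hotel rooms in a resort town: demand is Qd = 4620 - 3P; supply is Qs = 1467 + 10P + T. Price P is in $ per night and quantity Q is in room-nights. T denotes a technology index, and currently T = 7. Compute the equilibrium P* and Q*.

With T = 7, supply is Qs = 1474 + 10P.
At equilibrium Qd = Qs, so 4620 - 3P = 1474 + 10P; collecting terms, 3146 = 13P and P* = 242.
From the demand curve, Q* = 4620 - 3(242) = 3894.

P* = 242, Q* = 3894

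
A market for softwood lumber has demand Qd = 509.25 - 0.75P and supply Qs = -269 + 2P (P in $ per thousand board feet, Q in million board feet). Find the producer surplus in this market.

Producer surplus = 22052.25

Set Qd = Qs: 509.25 - 0.75P = -269 + 2P, so 778.25 = 2.75P and P* = 283.
Then Q* = 509.25 - 0.75(283) = 297.
Supply choke price (Qs = 0): P = 134.5. Producer surplus = ½ × (283 - 134.5) × 297 = 22052.25.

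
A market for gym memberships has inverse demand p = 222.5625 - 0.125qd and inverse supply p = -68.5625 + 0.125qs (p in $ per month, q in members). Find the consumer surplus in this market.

Consumer surplus = 84753.765625

Rewriting in direct form: qd = 1780.5 - 8p and qs = 548.5 + 8p.
At equilibrium qd = qs, so 1780.5 - 8p = 548.5 + 8p; collecting terms, 1232 = 16p and p* = 77.
Plugging p* into demand: q* = 1780.5 - 8(77) = 1164.5.
Demand choke price (qd = 0): p = 1780.5/8 = 222.5625. Consumer surplus = ½ × (222.5625 - 77) × 1164.5 = 84753.765625.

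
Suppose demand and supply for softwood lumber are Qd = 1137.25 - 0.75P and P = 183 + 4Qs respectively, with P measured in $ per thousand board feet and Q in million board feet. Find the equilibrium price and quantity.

P* = 1183, Q* = 250

Inverting to quantity form: Qs = -45.75 + 0.25P.
Set Qd = Qs: 1137.25 - 0.75P = -45.75 + 0.25P, so 1183 = P and P* = 1183.
Then Q* = 1137.25 - 0.75(1183) = 250.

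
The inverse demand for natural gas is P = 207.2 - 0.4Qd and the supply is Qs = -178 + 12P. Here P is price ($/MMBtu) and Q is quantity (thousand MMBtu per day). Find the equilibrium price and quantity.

In direct form, Qd = 518 - 2.5P.
Set Qd = Qs: 518 - 2.5P = -178 + 12P, so 696 = 14.5P and P* = 48.
From the demand curve, Q* = 518 - 2.5(48) = 398.

P* = 48, Q* = 398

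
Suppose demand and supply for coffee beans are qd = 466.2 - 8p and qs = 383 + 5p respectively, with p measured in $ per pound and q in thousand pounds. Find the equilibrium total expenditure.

Set qd = qs: 466.2 - 8p = 383 + 5p, so 83.2 = 13p and p* = 6.4.
From the demand curve, q* = 466.2 - 8(6.4) = 415.
Total expenditure = p* × q* = 6.4 × 415 = 2656.

Total expenditure = 2656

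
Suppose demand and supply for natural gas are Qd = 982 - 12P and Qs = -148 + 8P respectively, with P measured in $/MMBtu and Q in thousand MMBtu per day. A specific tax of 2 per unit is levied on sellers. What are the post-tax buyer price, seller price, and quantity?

Sellers keep P_s = P_b - 2 per unit, so supply in terms of the buyer price is Qs = -164 + 8P_b.
Market clearing requires 982 - 12P_b = -164 + 8P_b; hence 1146 = 20P_b and P_b = 57.3.
So P_s = 55.3 and the quantity traded is Q = 982 - 12(57.3) = 294.4.

P_b = 57.3, P_s = 55.3, Q = 294.4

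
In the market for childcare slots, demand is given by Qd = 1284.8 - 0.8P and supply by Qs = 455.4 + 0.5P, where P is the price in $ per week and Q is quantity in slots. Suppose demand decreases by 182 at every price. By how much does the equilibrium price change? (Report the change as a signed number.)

ΔP = -140

At equilibrium Qd = Qs, so 1284.8 - 0.8P = 455.4 + 0.5P; collecting terms, 829.4 = 1.3P and P* = 638.
From the demand curve, Q* = 1284.8 - 0.8(638) = 774.4.
After the shift, demand is Qd = 1102.8 - 0.8P.
New equilibrium: 647.4 = 1.3P, so P = 498 and Q = 704.4.
ΔP = 498 - 638 = -140.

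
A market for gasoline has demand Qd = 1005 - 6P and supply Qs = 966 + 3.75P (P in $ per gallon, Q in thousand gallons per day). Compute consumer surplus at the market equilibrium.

Consumer surplus = 80196.75

The market clears where 1005 - 6P = 966 + 3.75P. Rearranging, 9.75P = 39, hence P* = 4.
Plugging P* into demand: Q* = 1005 - 6(4) = 981.
Demand choke price (Qd = 0): P = 1005/6 = 167.5. Consumer surplus = ½ × (167.5 - 4) × 981 = 80196.75.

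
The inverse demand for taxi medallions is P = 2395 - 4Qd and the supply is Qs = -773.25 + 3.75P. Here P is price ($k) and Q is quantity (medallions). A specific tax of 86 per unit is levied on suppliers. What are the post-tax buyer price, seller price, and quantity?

In direct form, Qd = 598.75 - 0.25P.
Suppliers keep P_s = P_b - 86 per unit, so supply in terms of the buyer price is Qs = -1095.75 + 3.75P_b.
Market clearing requires 598.75 - 0.25P_b = -1095.75 + 3.75P_b; hence 1694.5 = 4P_b and P_b = 423.625.
Then P_s = 423.625 - 86 = 337.625 and Q = 598.75 - 0.25(423.625) = 492.84375.

P_b = 423.625, P_s = 337.625, Q = 492.84375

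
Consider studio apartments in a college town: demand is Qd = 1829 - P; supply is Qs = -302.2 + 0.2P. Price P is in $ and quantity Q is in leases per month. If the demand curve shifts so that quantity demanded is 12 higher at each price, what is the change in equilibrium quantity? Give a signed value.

The market clears where 1829 - P = -302.2 + 0.2P. Rearranging, 1.2P = 2131.2, hence P* = 1776.
Then Q* = 1829 - 1776 = 53.
After the shift, demand is Qd = 1841 - P.
New equilibrium: 2143.2 = 1.2P, so P = 1786 and Q = 55.
ΔQ = 55 - 53 = 2.

ΔQ = 2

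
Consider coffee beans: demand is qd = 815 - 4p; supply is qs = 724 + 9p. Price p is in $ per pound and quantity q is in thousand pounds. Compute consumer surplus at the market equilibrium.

Consumer surplus = 77421.125

Equating demand and supply, 815 - 4p = 724 + 9p gives 13p = 91, so p* = 7.
Then q* = 815 - 4(7) = 787.
Demand choke price (qd = 0): p = 815/4 = 203.75. Consumer surplus = ½ × (203.75 - 7) × 787 = 77421.125.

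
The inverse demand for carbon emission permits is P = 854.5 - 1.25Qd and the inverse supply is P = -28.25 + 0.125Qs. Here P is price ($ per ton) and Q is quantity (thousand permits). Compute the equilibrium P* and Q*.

P* = 52, Q* = 642

Rewriting in direct form: Qd = 683.6 - 0.8P and Qs = 226 + 8P.
Set Qd = Qs: 683.6 - 0.8P = 226 + 8P, so 457.6 = 8.8P and P* = 52.
Then Q* = 683.6 - 0.8(52) = 642.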